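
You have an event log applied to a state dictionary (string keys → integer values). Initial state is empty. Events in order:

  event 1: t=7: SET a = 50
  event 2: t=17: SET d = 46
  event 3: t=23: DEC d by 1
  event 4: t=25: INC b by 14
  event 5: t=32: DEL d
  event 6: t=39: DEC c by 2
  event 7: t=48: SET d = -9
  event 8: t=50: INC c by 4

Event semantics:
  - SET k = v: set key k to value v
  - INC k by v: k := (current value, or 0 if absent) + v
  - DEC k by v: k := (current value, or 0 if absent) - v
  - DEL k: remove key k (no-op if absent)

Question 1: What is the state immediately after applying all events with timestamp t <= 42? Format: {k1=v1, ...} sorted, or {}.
Answer: {a=50, b=14, c=-2}

Derivation:
Apply events with t <= 42 (6 events):
  after event 1 (t=7: SET a = 50): {a=50}
  after event 2 (t=17: SET d = 46): {a=50, d=46}
  after event 3 (t=23: DEC d by 1): {a=50, d=45}
  after event 4 (t=25: INC b by 14): {a=50, b=14, d=45}
  after event 5 (t=32: DEL d): {a=50, b=14}
  after event 6 (t=39: DEC c by 2): {a=50, b=14, c=-2}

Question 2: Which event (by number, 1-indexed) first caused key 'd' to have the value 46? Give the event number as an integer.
Answer: 2

Derivation:
Looking for first event where d becomes 46:
  event 2: d (absent) -> 46  <-- first match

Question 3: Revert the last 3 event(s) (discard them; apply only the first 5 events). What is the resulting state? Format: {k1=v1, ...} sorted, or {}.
Keep first 5 events (discard last 3):
  after event 1 (t=7: SET a = 50): {a=50}
  after event 2 (t=17: SET d = 46): {a=50, d=46}
  after event 3 (t=23: DEC d by 1): {a=50, d=45}
  after event 4 (t=25: INC b by 14): {a=50, b=14, d=45}
  after event 5 (t=32: DEL d): {a=50, b=14}

Answer: {a=50, b=14}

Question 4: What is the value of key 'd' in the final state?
Track key 'd' through all 8 events:
  event 1 (t=7: SET a = 50): d unchanged
  event 2 (t=17: SET d = 46): d (absent) -> 46
  event 3 (t=23: DEC d by 1): d 46 -> 45
  event 4 (t=25: INC b by 14): d unchanged
  event 5 (t=32: DEL d): d 45 -> (absent)
  event 6 (t=39: DEC c by 2): d unchanged
  event 7 (t=48: SET d = -9): d (absent) -> -9
  event 8 (t=50: INC c by 4): d unchanged
Final: d = -9

Answer: -9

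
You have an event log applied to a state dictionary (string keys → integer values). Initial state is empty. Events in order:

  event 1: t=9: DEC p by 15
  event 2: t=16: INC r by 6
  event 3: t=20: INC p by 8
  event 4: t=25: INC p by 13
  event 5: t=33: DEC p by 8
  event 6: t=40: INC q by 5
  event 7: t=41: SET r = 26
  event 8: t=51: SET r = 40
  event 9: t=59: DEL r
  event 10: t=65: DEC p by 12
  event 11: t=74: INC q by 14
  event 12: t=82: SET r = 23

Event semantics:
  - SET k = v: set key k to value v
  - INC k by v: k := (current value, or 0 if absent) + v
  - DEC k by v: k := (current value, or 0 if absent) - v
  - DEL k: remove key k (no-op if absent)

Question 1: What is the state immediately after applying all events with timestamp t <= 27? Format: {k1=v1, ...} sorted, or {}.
Answer: {p=6, r=6}

Derivation:
Apply events with t <= 27 (4 events):
  after event 1 (t=9: DEC p by 15): {p=-15}
  after event 2 (t=16: INC r by 6): {p=-15, r=6}
  after event 3 (t=20: INC p by 8): {p=-7, r=6}
  after event 4 (t=25: INC p by 13): {p=6, r=6}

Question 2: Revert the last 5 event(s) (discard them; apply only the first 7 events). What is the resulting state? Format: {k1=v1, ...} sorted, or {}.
Answer: {p=-2, q=5, r=26}

Derivation:
Keep first 7 events (discard last 5):
  after event 1 (t=9: DEC p by 15): {p=-15}
  after event 2 (t=16: INC r by 6): {p=-15, r=6}
  after event 3 (t=20: INC p by 8): {p=-7, r=6}
  after event 4 (t=25: INC p by 13): {p=6, r=6}
  after event 5 (t=33: DEC p by 8): {p=-2, r=6}
  after event 6 (t=40: INC q by 5): {p=-2, q=5, r=6}
  after event 7 (t=41: SET r = 26): {p=-2, q=5, r=26}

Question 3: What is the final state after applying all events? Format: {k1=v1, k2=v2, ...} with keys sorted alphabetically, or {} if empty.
Answer: {p=-14, q=19, r=23}

Derivation:
  after event 1 (t=9: DEC p by 15): {p=-15}
  after event 2 (t=16: INC r by 6): {p=-15, r=6}
  after event 3 (t=20: INC p by 8): {p=-7, r=6}
  after event 4 (t=25: INC p by 13): {p=6, r=6}
  after event 5 (t=33: DEC p by 8): {p=-2, r=6}
  after event 6 (t=40: INC q by 5): {p=-2, q=5, r=6}
  after event 7 (t=41: SET r = 26): {p=-2, q=5, r=26}
  after event 8 (t=51: SET r = 40): {p=-2, q=5, r=40}
  after event 9 (t=59: DEL r): {p=-2, q=5}
  after event 10 (t=65: DEC p by 12): {p=-14, q=5}
  after event 11 (t=74: INC q by 14): {p=-14, q=19}
  after event 12 (t=82: SET r = 23): {p=-14, q=19, r=23}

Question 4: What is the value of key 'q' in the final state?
Track key 'q' through all 12 events:
  event 1 (t=9: DEC p by 15): q unchanged
  event 2 (t=16: INC r by 6): q unchanged
  event 3 (t=20: INC p by 8): q unchanged
  event 4 (t=25: INC p by 13): q unchanged
  event 5 (t=33: DEC p by 8): q unchanged
  event 6 (t=40: INC q by 5): q (absent) -> 5
  event 7 (t=41: SET r = 26): q unchanged
  event 8 (t=51: SET r = 40): q unchanged
  event 9 (t=59: DEL r): q unchanged
  event 10 (t=65: DEC p by 12): q unchanged
  event 11 (t=74: INC q by 14): q 5 -> 19
  event 12 (t=82: SET r = 23): q unchanged
Final: q = 19

Answer: 19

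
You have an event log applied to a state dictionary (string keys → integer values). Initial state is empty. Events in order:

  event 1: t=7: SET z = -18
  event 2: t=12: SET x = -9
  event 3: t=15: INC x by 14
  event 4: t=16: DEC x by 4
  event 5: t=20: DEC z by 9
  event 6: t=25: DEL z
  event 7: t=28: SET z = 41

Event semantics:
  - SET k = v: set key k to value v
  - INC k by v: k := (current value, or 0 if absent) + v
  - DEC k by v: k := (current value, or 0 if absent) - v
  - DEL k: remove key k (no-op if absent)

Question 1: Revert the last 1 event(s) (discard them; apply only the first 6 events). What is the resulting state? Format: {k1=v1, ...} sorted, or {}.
Keep first 6 events (discard last 1):
  after event 1 (t=7: SET z = -18): {z=-18}
  after event 2 (t=12: SET x = -9): {x=-9, z=-18}
  after event 3 (t=15: INC x by 14): {x=5, z=-18}
  after event 4 (t=16: DEC x by 4): {x=1, z=-18}
  after event 5 (t=20: DEC z by 9): {x=1, z=-27}
  after event 6 (t=25: DEL z): {x=1}

Answer: {x=1}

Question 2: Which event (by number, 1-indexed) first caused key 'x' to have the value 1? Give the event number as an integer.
Answer: 4

Derivation:
Looking for first event where x becomes 1:
  event 2: x = -9
  event 3: x = 5
  event 4: x 5 -> 1  <-- first match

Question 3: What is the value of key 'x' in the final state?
Track key 'x' through all 7 events:
  event 1 (t=7: SET z = -18): x unchanged
  event 2 (t=12: SET x = -9): x (absent) -> -9
  event 3 (t=15: INC x by 14): x -9 -> 5
  event 4 (t=16: DEC x by 4): x 5 -> 1
  event 5 (t=20: DEC z by 9): x unchanged
  event 6 (t=25: DEL z): x unchanged
  event 7 (t=28: SET z = 41): x unchanged
Final: x = 1

Answer: 1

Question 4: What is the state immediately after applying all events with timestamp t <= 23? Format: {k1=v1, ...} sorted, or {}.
Apply events with t <= 23 (5 events):
  after event 1 (t=7: SET z = -18): {z=-18}
  after event 2 (t=12: SET x = -9): {x=-9, z=-18}
  after event 3 (t=15: INC x by 14): {x=5, z=-18}
  after event 4 (t=16: DEC x by 4): {x=1, z=-18}
  after event 5 (t=20: DEC z by 9): {x=1, z=-27}

Answer: {x=1, z=-27}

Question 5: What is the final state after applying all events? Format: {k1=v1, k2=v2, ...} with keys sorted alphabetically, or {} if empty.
  after event 1 (t=7: SET z = -18): {z=-18}
  after event 2 (t=12: SET x = -9): {x=-9, z=-18}
  after event 3 (t=15: INC x by 14): {x=5, z=-18}
  after event 4 (t=16: DEC x by 4): {x=1, z=-18}
  after event 5 (t=20: DEC z by 9): {x=1, z=-27}
  after event 6 (t=25: DEL z): {x=1}
  after event 7 (t=28: SET z = 41): {x=1, z=41}

Answer: {x=1, z=41}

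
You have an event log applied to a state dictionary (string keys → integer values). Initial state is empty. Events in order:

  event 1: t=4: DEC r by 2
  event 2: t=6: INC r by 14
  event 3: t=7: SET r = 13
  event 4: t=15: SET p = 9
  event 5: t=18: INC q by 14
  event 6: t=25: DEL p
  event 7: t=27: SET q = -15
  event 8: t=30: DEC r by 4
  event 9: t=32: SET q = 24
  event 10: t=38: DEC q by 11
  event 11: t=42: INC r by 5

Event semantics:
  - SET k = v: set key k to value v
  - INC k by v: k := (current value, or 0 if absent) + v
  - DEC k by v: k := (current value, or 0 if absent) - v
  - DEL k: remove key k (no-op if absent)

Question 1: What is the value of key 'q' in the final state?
Answer: 13

Derivation:
Track key 'q' through all 11 events:
  event 1 (t=4: DEC r by 2): q unchanged
  event 2 (t=6: INC r by 14): q unchanged
  event 3 (t=7: SET r = 13): q unchanged
  event 4 (t=15: SET p = 9): q unchanged
  event 5 (t=18: INC q by 14): q (absent) -> 14
  event 6 (t=25: DEL p): q unchanged
  event 7 (t=27: SET q = -15): q 14 -> -15
  event 8 (t=30: DEC r by 4): q unchanged
  event 9 (t=32: SET q = 24): q -15 -> 24
  event 10 (t=38: DEC q by 11): q 24 -> 13
  event 11 (t=42: INC r by 5): q unchanged
Final: q = 13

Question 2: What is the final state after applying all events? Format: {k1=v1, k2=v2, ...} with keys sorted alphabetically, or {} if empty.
  after event 1 (t=4: DEC r by 2): {r=-2}
  after event 2 (t=6: INC r by 14): {r=12}
  after event 3 (t=7: SET r = 13): {r=13}
  after event 4 (t=15: SET p = 9): {p=9, r=13}
  after event 5 (t=18: INC q by 14): {p=9, q=14, r=13}
  after event 6 (t=25: DEL p): {q=14, r=13}
  after event 7 (t=27: SET q = -15): {q=-15, r=13}
  after event 8 (t=30: DEC r by 4): {q=-15, r=9}
  after event 9 (t=32: SET q = 24): {q=24, r=9}
  after event 10 (t=38: DEC q by 11): {q=13, r=9}
  after event 11 (t=42: INC r by 5): {q=13, r=14}

Answer: {q=13, r=14}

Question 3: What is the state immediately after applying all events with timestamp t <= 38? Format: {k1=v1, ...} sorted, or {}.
Answer: {q=13, r=9}

Derivation:
Apply events with t <= 38 (10 events):
  after event 1 (t=4: DEC r by 2): {r=-2}
  after event 2 (t=6: INC r by 14): {r=12}
  after event 3 (t=7: SET r = 13): {r=13}
  after event 4 (t=15: SET p = 9): {p=9, r=13}
  after event 5 (t=18: INC q by 14): {p=9, q=14, r=13}
  after event 6 (t=25: DEL p): {q=14, r=13}
  after event 7 (t=27: SET q = -15): {q=-15, r=13}
  after event 8 (t=30: DEC r by 4): {q=-15, r=9}
  after event 9 (t=32: SET q = 24): {q=24, r=9}
  after event 10 (t=38: DEC q by 11): {q=13, r=9}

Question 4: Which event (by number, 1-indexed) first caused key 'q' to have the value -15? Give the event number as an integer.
Answer: 7

Derivation:
Looking for first event where q becomes -15:
  event 5: q = 14
  event 6: q = 14
  event 7: q 14 -> -15  <-- first match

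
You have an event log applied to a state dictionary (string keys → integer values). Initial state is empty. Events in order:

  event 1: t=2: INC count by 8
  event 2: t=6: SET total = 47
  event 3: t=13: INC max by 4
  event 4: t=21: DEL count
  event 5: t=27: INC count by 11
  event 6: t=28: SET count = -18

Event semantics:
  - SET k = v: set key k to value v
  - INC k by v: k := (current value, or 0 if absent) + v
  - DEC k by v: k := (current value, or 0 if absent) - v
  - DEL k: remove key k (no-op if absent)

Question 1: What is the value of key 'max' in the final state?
Answer: 4

Derivation:
Track key 'max' through all 6 events:
  event 1 (t=2: INC count by 8): max unchanged
  event 2 (t=6: SET total = 47): max unchanged
  event 3 (t=13: INC max by 4): max (absent) -> 4
  event 4 (t=21: DEL count): max unchanged
  event 5 (t=27: INC count by 11): max unchanged
  event 6 (t=28: SET count = -18): max unchanged
Final: max = 4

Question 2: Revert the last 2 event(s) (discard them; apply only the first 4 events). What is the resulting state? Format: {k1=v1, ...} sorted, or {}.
Answer: {max=4, total=47}

Derivation:
Keep first 4 events (discard last 2):
  after event 1 (t=2: INC count by 8): {count=8}
  after event 2 (t=6: SET total = 47): {count=8, total=47}
  after event 3 (t=13: INC max by 4): {count=8, max=4, total=47}
  after event 4 (t=21: DEL count): {max=4, total=47}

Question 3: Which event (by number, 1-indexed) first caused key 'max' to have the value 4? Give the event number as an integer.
Answer: 3

Derivation:
Looking for first event where max becomes 4:
  event 3: max (absent) -> 4  <-- first match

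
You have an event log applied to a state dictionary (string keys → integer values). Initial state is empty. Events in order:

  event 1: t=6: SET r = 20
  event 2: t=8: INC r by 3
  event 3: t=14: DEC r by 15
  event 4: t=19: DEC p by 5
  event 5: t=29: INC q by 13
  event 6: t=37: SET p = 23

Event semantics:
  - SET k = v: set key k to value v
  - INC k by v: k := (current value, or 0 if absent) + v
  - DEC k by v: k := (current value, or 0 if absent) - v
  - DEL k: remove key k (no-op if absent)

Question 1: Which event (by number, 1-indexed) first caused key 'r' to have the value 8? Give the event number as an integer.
Looking for first event where r becomes 8:
  event 1: r = 20
  event 2: r = 23
  event 3: r 23 -> 8  <-- first match

Answer: 3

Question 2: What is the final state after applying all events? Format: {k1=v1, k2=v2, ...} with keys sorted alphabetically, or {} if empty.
Answer: {p=23, q=13, r=8}

Derivation:
  after event 1 (t=6: SET r = 20): {r=20}
  after event 2 (t=8: INC r by 3): {r=23}
  after event 3 (t=14: DEC r by 15): {r=8}
  after event 4 (t=19: DEC p by 5): {p=-5, r=8}
  after event 5 (t=29: INC q by 13): {p=-5, q=13, r=8}
  after event 6 (t=37: SET p = 23): {p=23, q=13, r=8}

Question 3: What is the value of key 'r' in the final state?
Answer: 8

Derivation:
Track key 'r' through all 6 events:
  event 1 (t=6: SET r = 20): r (absent) -> 20
  event 2 (t=8: INC r by 3): r 20 -> 23
  event 3 (t=14: DEC r by 15): r 23 -> 8
  event 4 (t=19: DEC p by 5): r unchanged
  event 5 (t=29: INC q by 13): r unchanged
  event 6 (t=37: SET p = 23): r unchanged
Final: r = 8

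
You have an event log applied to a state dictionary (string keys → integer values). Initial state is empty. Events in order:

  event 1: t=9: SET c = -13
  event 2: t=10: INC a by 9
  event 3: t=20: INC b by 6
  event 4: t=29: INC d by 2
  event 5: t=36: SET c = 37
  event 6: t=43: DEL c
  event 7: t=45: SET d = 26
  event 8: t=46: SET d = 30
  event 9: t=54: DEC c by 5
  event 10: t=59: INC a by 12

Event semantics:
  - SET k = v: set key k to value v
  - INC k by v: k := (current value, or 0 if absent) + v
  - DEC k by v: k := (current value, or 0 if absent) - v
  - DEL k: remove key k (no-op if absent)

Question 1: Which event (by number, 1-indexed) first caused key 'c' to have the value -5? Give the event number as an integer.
Looking for first event where c becomes -5:
  event 1: c = -13
  event 2: c = -13
  event 3: c = -13
  event 4: c = -13
  event 5: c = 37
  event 6: c = (absent)
  event 9: c (absent) -> -5  <-- first match

Answer: 9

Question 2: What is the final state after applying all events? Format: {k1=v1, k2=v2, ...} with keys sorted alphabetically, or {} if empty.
Answer: {a=21, b=6, c=-5, d=30}

Derivation:
  after event 1 (t=9: SET c = -13): {c=-13}
  after event 2 (t=10: INC a by 9): {a=9, c=-13}
  after event 3 (t=20: INC b by 6): {a=9, b=6, c=-13}
  after event 4 (t=29: INC d by 2): {a=9, b=6, c=-13, d=2}
  after event 5 (t=36: SET c = 37): {a=9, b=6, c=37, d=2}
  after event 6 (t=43: DEL c): {a=9, b=6, d=2}
  after event 7 (t=45: SET d = 26): {a=9, b=6, d=26}
  after event 8 (t=46: SET d = 30): {a=9, b=6, d=30}
  after event 9 (t=54: DEC c by 5): {a=9, b=6, c=-5, d=30}
  after event 10 (t=59: INC a by 12): {a=21, b=6, c=-5, d=30}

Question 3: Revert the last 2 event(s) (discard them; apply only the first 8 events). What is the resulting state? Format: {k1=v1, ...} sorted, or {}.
Keep first 8 events (discard last 2):
  after event 1 (t=9: SET c = -13): {c=-13}
  after event 2 (t=10: INC a by 9): {a=9, c=-13}
  after event 3 (t=20: INC b by 6): {a=9, b=6, c=-13}
  after event 4 (t=29: INC d by 2): {a=9, b=6, c=-13, d=2}
  after event 5 (t=36: SET c = 37): {a=9, b=6, c=37, d=2}
  after event 6 (t=43: DEL c): {a=9, b=6, d=2}
  after event 7 (t=45: SET d = 26): {a=9, b=6, d=26}
  after event 8 (t=46: SET d = 30): {a=9, b=6, d=30}

Answer: {a=9, b=6, d=30}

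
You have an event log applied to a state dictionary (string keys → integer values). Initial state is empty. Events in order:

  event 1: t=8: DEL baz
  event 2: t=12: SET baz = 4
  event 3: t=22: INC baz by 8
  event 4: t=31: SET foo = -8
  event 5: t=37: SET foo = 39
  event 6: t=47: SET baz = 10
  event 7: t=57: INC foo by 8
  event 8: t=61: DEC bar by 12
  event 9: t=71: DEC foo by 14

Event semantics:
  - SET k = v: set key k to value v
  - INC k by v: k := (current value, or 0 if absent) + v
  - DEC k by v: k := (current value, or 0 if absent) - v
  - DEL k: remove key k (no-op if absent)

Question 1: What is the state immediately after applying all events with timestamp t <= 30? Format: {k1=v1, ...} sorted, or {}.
Answer: {baz=12}

Derivation:
Apply events with t <= 30 (3 events):
  after event 1 (t=8: DEL baz): {}
  after event 2 (t=12: SET baz = 4): {baz=4}
  after event 3 (t=22: INC baz by 8): {baz=12}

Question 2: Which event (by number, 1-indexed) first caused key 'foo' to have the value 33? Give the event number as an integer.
Answer: 9

Derivation:
Looking for first event where foo becomes 33:
  event 4: foo = -8
  event 5: foo = 39
  event 6: foo = 39
  event 7: foo = 47
  event 8: foo = 47
  event 9: foo 47 -> 33  <-- first match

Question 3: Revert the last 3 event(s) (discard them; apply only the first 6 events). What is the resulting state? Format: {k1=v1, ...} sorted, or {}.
Answer: {baz=10, foo=39}

Derivation:
Keep first 6 events (discard last 3):
  after event 1 (t=8: DEL baz): {}
  after event 2 (t=12: SET baz = 4): {baz=4}
  after event 3 (t=22: INC baz by 8): {baz=12}
  after event 4 (t=31: SET foo = -8): {baz=12, foo=-8}
  after event 5 (t=37: SET foo = 39): {baz=12, foo=39}
  after event 6 (t=47: SET baz = 10): {baz=10, foo=39}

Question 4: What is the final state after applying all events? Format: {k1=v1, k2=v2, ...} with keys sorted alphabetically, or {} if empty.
  after event 1 (t=8: DEL baz): {}
  after event 2 (t=12: SET baz = 4): {baz=4}
  after event 3 (t=22: INC baz by 8): {baz=12}
  after event 4 (t=31: SET foo = -8): {baz=12, foo=-8}
  after event 5 (t=37: SET foo = 39): {baz=12, foo=39}
  after event 6 (t=47: SET baz = 10): {baz=10, foo=39}
  after event 7 (t=57: INC foo by 8): {baz=10, foo=47}
  after event 8 (t=61: DEC bar by 12): {bar=-12, baz=10, foo=47}
  after event 9 (t=71: DEC foo by 14): {bar=-12, baz=10, foo=33}

Answer: {bar=-12, baz=10, foo=33}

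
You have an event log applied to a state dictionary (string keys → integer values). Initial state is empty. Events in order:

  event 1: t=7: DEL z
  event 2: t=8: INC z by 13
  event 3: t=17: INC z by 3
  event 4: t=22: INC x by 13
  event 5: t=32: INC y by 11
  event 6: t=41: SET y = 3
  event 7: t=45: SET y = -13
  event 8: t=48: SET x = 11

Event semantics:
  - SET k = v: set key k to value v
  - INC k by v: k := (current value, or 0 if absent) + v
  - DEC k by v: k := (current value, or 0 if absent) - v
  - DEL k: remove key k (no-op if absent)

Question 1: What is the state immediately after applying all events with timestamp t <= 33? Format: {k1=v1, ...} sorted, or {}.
Answer: {x=13, y=11, z=16}

Derivation:
Apply events with t <= 33 (5 events):
  after event 1 (t=7: DEL z): {}
  after event 2 (t=8: INC z by 13): {z=13}
  after event 3 (t=17: INC z by 3): {z=16}
  after event 4 (t=22: INC x by 13): {x=13, z=16}
  after event 5 (t=32: INC y by 11): {x=13, y=11, z=16}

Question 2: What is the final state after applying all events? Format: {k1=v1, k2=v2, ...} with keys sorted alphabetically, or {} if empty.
  after event 1 (t=7: DEL z): {}
  after event 2 (t=8: INC z by 13): {z=13}
  after event 3 (t=17: INC z by 3): {z=16}
  after event 4 (t=22: INC x by 13): {x=13, z=16}
  after event 5 (t=32: INC y by 11): {x=13, y=11, z=16}
  after event 6 (t=41: SET y = 3): {x=13, y=3, z=16}
  after event 7 (t=45: SET y = -13): {x=13, y=-13, z=16}
  after event 8 (t=48: SET x = 11): {x=11, y=-13, z=16}

Answer: {x=11, y=-13, z=16}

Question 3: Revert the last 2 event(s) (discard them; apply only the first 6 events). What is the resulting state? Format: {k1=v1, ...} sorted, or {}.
Answer: {x=13, y=3, z=16}

Derivation:
Keep first 6 events (discard last 2):
  after event 1 (t=7: DEL z): {}
  after event 2 (t=8: INC z by 13): {z=13}
  after event 3 (t=17: INC z by 3): {z=16}
  after event 4 (t=22: INC x by 13): {x=13, z=16}
  after event 5 (t=32: INC y by 11): {x=13, y=11, z=16}
  after event 6 (t=41: SET y = 3): {x=13, y=3, z=16}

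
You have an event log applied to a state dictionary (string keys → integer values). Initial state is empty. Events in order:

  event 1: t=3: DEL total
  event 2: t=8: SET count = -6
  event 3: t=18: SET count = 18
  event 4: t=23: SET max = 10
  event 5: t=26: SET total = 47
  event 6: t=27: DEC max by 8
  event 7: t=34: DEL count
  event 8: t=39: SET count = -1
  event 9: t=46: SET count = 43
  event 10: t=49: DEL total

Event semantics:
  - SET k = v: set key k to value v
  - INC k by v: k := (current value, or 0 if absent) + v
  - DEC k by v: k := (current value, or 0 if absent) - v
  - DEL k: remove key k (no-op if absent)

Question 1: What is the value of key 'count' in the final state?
Answer: 43

Derivation:
Track key 'count' through all 10 events:
  event 1 (t=3: DEL total): count unchanged
  event 2 (t=8: SET count = -6): count (absent) -> -6
  event 3 (t=18: SET count = 18): count -6 -> 18
  event 4 (t=23: SET max = 10): count unchanged
  event 5 (t=26: SET total = 47): count unchanged
  event 6 (t=27: DEC max by 8): count unchanged
  event 7 (t=34: DEL count): count 18 -> (absent)
  event 8 (t=39: SET count = -1): count (absent) -> -1
  event 9 (t=46: SET count = 43): count -1 -> 43
  event 10 (t=49: DEL total): count unchanged
Final: count = 43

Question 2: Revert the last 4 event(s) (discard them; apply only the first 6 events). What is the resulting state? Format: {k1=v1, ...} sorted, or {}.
Answer: {count=18, max=2, total=47}

Derivation:
Keep first 6 events (discard last 4):
  after event 1 (t=3: DEL total): {}
  after event 2 (t=8: SET count = -6): {count=-6}
  after event 3 (t=18: SET count = 18): {count=18}
  after event 4 (t=23: SET max = 10): {count=18, max=10}
  after event 5 (t=26: SET total = 47): {count=18, max=10, total=47}
  after event 6 (t=27: DEC max by 8): {count=18, max=2, total=47}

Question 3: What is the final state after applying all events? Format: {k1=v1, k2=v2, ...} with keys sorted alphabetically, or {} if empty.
  after event 1 (t=3: DEL total): {}
  after event 2 (t=8: SET count = -6): {count=-6}
  after event 3 (t=18: SET count = 18): {count=18}
  after event 4 (t=23: SET max = 10): {count=18, max=10}
  after event 5 (t=26: SET total = 47): {count=18, max=10, total=47}
  after event 6 (t=27: DEC max by 8): {count=18, max=2, total=47}
  after event 7 (t=34: DEL count): {max=2, total=47}
  after event 8 (t=39: SET count = -1): {count=-1, max=2, total=47}
  after event 9 (t=46: SET count = 43): {count=43, max=2, total=47}
  after event 10 (t=49: DEL total): {count=43, max=2}

Answer: {count=43, max=2}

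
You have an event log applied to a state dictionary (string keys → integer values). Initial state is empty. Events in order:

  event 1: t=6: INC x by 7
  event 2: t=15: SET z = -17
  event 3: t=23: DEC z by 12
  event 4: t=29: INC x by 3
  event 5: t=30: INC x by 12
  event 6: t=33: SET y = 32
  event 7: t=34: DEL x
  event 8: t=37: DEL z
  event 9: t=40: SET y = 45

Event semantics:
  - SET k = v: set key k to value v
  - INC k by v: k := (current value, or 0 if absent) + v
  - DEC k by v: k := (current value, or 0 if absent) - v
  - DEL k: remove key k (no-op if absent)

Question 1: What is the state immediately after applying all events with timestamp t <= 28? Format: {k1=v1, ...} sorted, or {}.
Apply events with t <= 28 (3 events):
  after event 1 (t=6: INC x by 7): {x=7}
  after event 2 (t=15: SET z = -17): {x=7, z=-17}
  after event 3 (t=23: DEC z by 12): {x=7, z=-29}

Answer: {x=7, z=-29}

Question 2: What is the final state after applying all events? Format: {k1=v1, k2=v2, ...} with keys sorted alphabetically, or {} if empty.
  after event 1 (t=6: INC x by 7): {x=7}
  after event 2 (t=15: SET z = -17): {x=7, z=-17}
  after event 3 (t=23: DEC z by 12): {x=7, z=-29}
  after event 4 (t=29: INC x by 3): {x=10, z=-29}
  after event 5 (t=30: INC x by 12): {x=22, z=-29}
  after event 6 (t=33: SET y = 32): {x=22, y=32, z=-29}
  after event 7 (t=34: DEL x): {y=32, z=-29}
  after event 8 (t=37: DEL z): {y=32}
  after event 9 (t=40: SET y = 45): {y=45}

Answer: {y=45}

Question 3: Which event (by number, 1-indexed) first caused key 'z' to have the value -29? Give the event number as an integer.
Answer: 3

Derivation:
Looking for first event where z becomes -29:
  event 2: z = -17
  event 3: z -17 -> -29  <-- first match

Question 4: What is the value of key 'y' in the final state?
Track key 'y' through all 9 events:
  event 1 (t=6: INC x by 7): y unchanged
  event 2 (t=15: SET z = -17): y unchanged
  event 3 (t=23: DEC z by 12): y unchanged
  event 4 (t=29: INC x by 3): y unchanged
  event 5 (t=30: INC x by 12): y unchanged
  event 6 (t=33: SET y = 32): y (absent) -> 32
  event 7 (t=34: DEL x): y unchanged
  event 8 (t=37: DEL z): y unchanged
  event 9 (t=40: SET y = 45): y 32 -> 45
Final: y = 45

Answer: 45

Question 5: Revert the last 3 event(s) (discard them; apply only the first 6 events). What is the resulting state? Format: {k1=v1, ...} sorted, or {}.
Keep first 6 events (discard last 3):
  after event 1 (t=6: INC x by 7): {x=7}
  after event 2 (t=15: SET z = -17): {x=7, z=-17}
  after event 3 (t=23: DEC z by 12): {x=7, z=-29}
  after event 4 (t=29: INC x by 3): {x=10, z=-29}
  after event 5 (t=30: INC x by 12): {x=22, z=-29}
  after event 6 (t=33: SET y = 32): {x=22, y=32, z=-29}

Answer: {x=22, y=32, z=-29}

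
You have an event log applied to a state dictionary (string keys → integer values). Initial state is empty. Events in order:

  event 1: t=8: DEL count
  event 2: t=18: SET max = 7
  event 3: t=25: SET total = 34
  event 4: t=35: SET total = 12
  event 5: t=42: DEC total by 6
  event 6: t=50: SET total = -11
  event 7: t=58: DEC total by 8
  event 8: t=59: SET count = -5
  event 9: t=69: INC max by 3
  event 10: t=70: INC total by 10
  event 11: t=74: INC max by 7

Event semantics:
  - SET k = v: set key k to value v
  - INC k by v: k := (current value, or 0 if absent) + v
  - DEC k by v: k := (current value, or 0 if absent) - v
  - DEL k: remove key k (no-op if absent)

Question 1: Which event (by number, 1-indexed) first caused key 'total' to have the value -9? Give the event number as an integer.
Answer: 10

Derivation:
Looking for first event where total becomes -9:
  event 3: total = 34
  event 4: total = 12
  event 5: total = 6
  event 6: total = -11
  event 7: total = -19
  event 8: total = -19
  event 9: total = -19
  event 10: total -19 -> -9  <-- first match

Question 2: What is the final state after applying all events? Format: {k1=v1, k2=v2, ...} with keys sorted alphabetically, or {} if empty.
  after event 1 (t=8: DEL count): {}
  after event 2 (t=18: SET max = 7): {max=7}
  after event 3 (t=25: SET total = 34): {max=7, total=34}
  after event 4 (t=35: SET total = 12): {max=7, total=12}
  after event 5 (t=42: DEC total by 6): {max=7, total=6}
  after event 6 (t=50: SET total = -11): {max=7, total=-11}
  after event 7 (t=58: DEC total by 8): {max=7, total=-19}
  after event 8 (t=59: SET count = -5): {count=-5, max=7, total=-19}
  after event 9 (t=69: INC max by 3): {count=-5, max=10, total=-19}
  after event 10 (t=70: INC total by 10): {count=-5, max=10, total=-9}
  after event 11 (t=74: INC max by 7): {count=-5, max=17, total=-9}

Answer: {count=-5, max=17, total=-9}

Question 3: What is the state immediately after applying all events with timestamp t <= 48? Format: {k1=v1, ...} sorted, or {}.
Apply events with t <= 48 (5 events):
  after event 1 (t=8: DEL count): {}
  after event 2 (t=18: SET max = 7): {max=7}
  after event 3 (t=25: SET total = 34): {max=7, total=34}
  after event 4 (t=35: SET total = 12): {max=7, total=12}
  after event 5 (t=42: DEC total by 6): {max=7, total=6}

Answer: {max=7, total=6}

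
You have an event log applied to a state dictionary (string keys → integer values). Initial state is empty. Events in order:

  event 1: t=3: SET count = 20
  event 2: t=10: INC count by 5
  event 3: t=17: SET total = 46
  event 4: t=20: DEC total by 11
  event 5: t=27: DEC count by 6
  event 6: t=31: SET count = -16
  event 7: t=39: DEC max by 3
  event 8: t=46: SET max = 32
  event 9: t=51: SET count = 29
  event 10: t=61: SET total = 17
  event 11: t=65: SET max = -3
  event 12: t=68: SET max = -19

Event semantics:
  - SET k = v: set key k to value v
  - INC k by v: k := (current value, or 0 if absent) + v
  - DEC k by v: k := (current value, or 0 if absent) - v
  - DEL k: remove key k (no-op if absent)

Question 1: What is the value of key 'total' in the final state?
Answer: 17

Derivation:
Track key 'total' through all 12 events:
  event 1 (t=3: SET count = 20): total unchanged
  event 2 (t=10: INC count by 5): total unchanged
  event 3 (t=17: SET total = 46): total (absent) -> 46
  event 4 (t=20: DEC total by 11): total 46 -> 35
  event 5 (t=27: DEC count by 6): total unchanged
  event 6 (t=31: SET count = -16): total unchanged
  event 7 (t=39: DEC max by 3): total unchanged
  event 8 (t=46: SET max = 32): total unchanged
  event 9 (t=51: SET count = 29): total unchanged
  event 10 (t=61: SET total = 17): total 35 -> 17
  event 11 (t=65: SET max = -3): total unchanged
  event 12 (t=68: SET max = -19): total unchanged
Final: total = 17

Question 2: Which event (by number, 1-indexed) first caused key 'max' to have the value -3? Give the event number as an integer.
Answer: 7

Derivation:
Looking for first event where max becomes -3:
  event 7: max (absent) -> -3  <-- first match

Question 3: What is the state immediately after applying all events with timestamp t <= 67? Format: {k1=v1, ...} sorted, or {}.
Answer: {count=29, max=-3, total=17}

Derivation:
Apply events with t <= 67 (11 events):
  after event 1 (t=3: SET count = 20): {count=20}
  after event 2 (t=10: INC count by 5): {count=25}
  after event 3 (t=17: SET total = 46): {count=25, total=46}
  after event 4 (t=20: DEC total by 11): {count=25, total=35}
  after event 5 (t=27: DEC count by 6): {count=19, total=35}
  after event 6 (t=31: SET count = -16): {count=-16, total=35}
  after event 7 (t=39: DEC max by 3): {count=-16, max=-3, total=35}
  after event 8 (t=46: SET max = 32): {count=-16, max=32, total=35}
  after event 9 (t=51: SET count = 29): {count=29, max=32, total=35}
  after event 10 (t=61: SET total = 17): {count=29, max=32, total=17}
  after event 11 (t=65: SET max = -3): {count=29, max=-3, total=17}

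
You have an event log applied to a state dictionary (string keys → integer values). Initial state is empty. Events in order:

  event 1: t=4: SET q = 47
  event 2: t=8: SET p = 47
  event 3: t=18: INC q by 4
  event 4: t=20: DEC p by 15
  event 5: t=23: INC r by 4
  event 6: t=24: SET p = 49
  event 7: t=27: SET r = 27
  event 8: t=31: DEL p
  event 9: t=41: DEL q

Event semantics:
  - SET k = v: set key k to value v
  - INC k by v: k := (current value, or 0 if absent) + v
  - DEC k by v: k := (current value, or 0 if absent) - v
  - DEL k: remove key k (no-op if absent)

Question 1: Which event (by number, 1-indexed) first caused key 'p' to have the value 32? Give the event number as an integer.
Answer: 4

Derivation:
Looking for first event where p becomes 32:
  event 2: p = 47
  event 3: p = 47
  event 4: p 47 -> 32  <-- first match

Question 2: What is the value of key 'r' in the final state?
Answer: 27

Derivation:
Track key 'r' through all 9 events:
  event 1 (t=4: SET q = 47): r unchanged
  event 2 (t=8: SET p = 47): r unchanged
  event 3 (t=18: INC q by 4): r unchanged
  event 4 (t=20: DEC p by 15): r unchanged
  event 5 (t=23: INC r by 4): r (absent) -> 4
  event 6 (t=24: SET p = 49): r unchanged
  event 7 (t=27: SET r = 27): r 4 -> 27
  event 8 (t=31: DEL p): r unchanged
  event 9 (t=41: DEL q): r unchanged
Final: r = 27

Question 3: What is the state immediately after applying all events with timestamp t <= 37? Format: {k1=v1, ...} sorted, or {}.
Answer: {q=51, r=27}

Derivation:
Apply events with t <= 37 (8 events):
  after event 1 (t=4: SET q = 47): {q=47}
  after event 2 (t=8: SET p = 47): {p=47, q=47}
  after event 3 (t=18: INC q by 4): {p=47, q=51}
  after event 4 (t=20: DEC p by 15): {p=32, q=51}
  after event 5 (t=23: INC r by 4): {p=32, q=51, r=4}
  after event 6 (t=24: SET p = 49): {p=49, q=51, r=4}
  after event 7 (t=27: SET r = 27): {p=49, q=51, r=27}
  after event 8 (t=31: DEL p): {q=51, r=27}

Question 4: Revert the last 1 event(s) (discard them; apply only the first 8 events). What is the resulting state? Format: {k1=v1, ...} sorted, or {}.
Answer: {q=51, r=27}

Derivation:
Keep first 8 events (discard last 1):
  after event 1 (t=4: SET q = 47): {q=47}
  after event 2 (t=8: SET p = 47): {p=47, q=47}
  after event 3 (t=18: INC q by 4): {p=47, q=51}
  after event 4 (t=20: DEC p by 15): {p=32, q=51}
  after event 5 (t=23: INC r by 4): {p=32, q=51, r=4}
  after event 6 (t=24: SET p = 49): {p=49, q=51, r=4}
  after event 7 (t=27: SET r = 27): {p=49, q=51, r=27}
  after event 8 (t=31: DEL p): {q=51, r=27}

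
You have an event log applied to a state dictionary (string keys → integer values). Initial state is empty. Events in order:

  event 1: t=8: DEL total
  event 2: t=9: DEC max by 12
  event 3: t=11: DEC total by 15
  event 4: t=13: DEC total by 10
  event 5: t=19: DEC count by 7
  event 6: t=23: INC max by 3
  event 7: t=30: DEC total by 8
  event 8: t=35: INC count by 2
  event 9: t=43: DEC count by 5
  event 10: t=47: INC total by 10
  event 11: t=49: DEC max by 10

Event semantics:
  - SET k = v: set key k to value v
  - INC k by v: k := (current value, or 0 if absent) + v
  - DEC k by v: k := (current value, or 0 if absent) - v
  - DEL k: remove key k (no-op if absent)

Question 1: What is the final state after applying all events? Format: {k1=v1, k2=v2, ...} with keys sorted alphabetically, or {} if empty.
  after event 1 (t=8: DEL total): {}
  after event 2 (t=9: DEC max by 12): {max=-12}
  after event 3 (t=11: DEC total by 15): {max=-12, total=-15}
  after event 4 (t=13: DEC total by 10): {max=-12, total=-25}
  after event 5 (t=19: DEC count by 7): {count=-7, max=-12, total=-25}
  after event 6 (t=23: INC max by 3): {count=-7, max=-9, total=-25}
  after event 7 (t=30: DEC total by 8): {count=-7, max=-9, total=-33}
  after event 8 (t=35: INC count by 2): {count=-5, max=-9, total=-33}
  after event 9 (t=43: DEC count by 5): {count=-10, max=-9, total=-33}
  after event 10 (t=47: INC total by 10): {count=-10, max=-9, total=-23}
  after event 11 (t=49: DEC max by 10): {count=-10, max=-19, total=-23}

Answer: {count=-10, max=-19, total=-23}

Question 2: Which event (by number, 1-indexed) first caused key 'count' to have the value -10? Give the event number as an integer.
Answer: 9

Derivation:
Looking for first event where count becomes -10:
  event 5: count = -7
  event 6: count = -7
  event 7: count = -7
  event 8: count = -5
  event 9: count -5 -> -10  <-- first match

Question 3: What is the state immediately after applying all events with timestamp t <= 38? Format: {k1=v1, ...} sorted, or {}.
Answer: {count=-5, max=-9, total=-33}

Derivation:
Apply events with t <= 38 (8 events):
  after event 1 (t=8: DEL total): {}
  after event 2 (t=9: DEC max by 12): {max=-12}
  after event 3 (t=11: DEC total by 15): {max=-12, total=-15}
  after event 4 (t=13: DEC total by 10): {max=-12, total=-25}
  after event 5 (t=19: DEC count by 7): {count=-7, max=-12, total=-25}
  after event 6 (t=23: INC max by 3): {count=-7, max=-9, total=-25}
  after event 7 (t=30: DEC total by 8): {count=-7, max=-9, total=-33}
  after event 8 (t=35: INC count by 2): {count=-5, max=-9, total=-33}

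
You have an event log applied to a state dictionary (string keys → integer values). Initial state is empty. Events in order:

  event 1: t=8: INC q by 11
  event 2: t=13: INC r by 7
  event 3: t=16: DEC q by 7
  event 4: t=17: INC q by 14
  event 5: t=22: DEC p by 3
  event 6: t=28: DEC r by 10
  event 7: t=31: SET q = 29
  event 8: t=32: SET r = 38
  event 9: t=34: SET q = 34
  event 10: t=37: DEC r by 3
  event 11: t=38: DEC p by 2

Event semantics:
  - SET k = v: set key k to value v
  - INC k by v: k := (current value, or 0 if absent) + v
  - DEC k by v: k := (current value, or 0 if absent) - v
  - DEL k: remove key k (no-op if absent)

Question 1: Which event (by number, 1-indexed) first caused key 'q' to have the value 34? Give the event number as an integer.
Looking for first event where q becomes 34:
  event 1: q = 11
  event 2: q = 11
  event 3: q = 4
  event 4: q = 18
  event 5: q = 18
  event 6: q = 18
  event 7: q = 29
  event 8: q = 29
  event 9: q 29 -> 34  <-- first match

Answer: 9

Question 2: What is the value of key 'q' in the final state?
Track key 'q' through all 11 events:
  event 1 (t=8: INC q by 11): q (absent) -> 11
  event 2 (t=13: INC r by 7): q unchanged
  event 3 (t=16: DEC q by 7): q 11 -> 4
  event 4 (t=17: INC q by 14): q 4 -> 18
  event 5 (t=22: DEC p by 3): q unchanged
  event 6 (t=28: DEC r by 10): q unchanged
  event 7 (t=31: SET q = 29): q 18 -> 29
  event 8 (t=32: SET r = 38): q unchanged
  event 9 (t=34: SET q = 34): q 29 -> 34
  event 10 (t=37: DEC r by 3): q unchanged
  event 11 (t=38: DEC p by 2): q unchanged
Final: q = 34

Answer: 34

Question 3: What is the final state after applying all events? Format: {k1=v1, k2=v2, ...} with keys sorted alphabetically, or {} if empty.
  after event 1 (t=8: INC q by 11): {q=11}
  after event 2 (t=13: INC r by 7): {q=11, r=7}
  after event 3 (t=16: DEC q by 7): {q=4, r=7}
  after event 4 (t=17: INC q by 14): {q=18, r=7}
  after event 5 (t=22: DEC p by 3): {p=-3, q=18, r=7}
  after event 6 (t=28: DEC r by 10): {p=-3, q=18, r=-3}
  after event 7 (t=31: SET q = 29): {p=-3, q=29, r=-3}
  after event 8 (t=32: SET r = 38): {p=-3, q=29, r=38}
  after event 9 (t=34: SET q = 34): {p=-3, q=34, r=38}
  after event 10 (t=37: DEC r by 3): {p=-3, q=34, r=35}
  after event 11 (t=38: DEC p by 2): {p=-5, q=34, r=35}

Answer: {p=-5, q=34, r=35}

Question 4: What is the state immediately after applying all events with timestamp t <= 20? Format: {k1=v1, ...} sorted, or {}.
Apply events with t <= 20 (4 events):
  after event 1 (t=8: INC q by 11): {q=11}
  after event 2 (t=13: INC r by 7): {q=11, r=7}
  after event 3 (t=16: DEC q by 7): {q=4, r=7}
  after event 4 (t=17: INC q by 14): {q=18, r=7}

Answer: {q=18, r=7}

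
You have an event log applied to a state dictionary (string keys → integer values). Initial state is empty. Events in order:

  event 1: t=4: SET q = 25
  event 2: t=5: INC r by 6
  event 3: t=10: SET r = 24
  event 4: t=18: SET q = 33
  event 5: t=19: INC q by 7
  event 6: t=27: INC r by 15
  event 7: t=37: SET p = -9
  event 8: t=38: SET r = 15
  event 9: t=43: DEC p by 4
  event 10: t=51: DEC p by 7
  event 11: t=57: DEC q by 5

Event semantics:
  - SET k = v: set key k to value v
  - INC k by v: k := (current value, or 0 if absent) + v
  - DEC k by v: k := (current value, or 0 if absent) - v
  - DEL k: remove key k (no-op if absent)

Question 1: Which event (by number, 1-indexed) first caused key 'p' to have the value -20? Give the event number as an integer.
Looking for first event where p becomes -20:
  event 7: p = -9
  event 8: p = -9
  event 9: p = -13
  event 10: p -13 -> -20  <-- first match

Answer: 10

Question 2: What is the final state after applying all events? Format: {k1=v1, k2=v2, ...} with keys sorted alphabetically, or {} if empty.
Answer: {p=-20, q=35, r=15}

Derivation:
  after event 1 (t=4: SET q = 25): {q=25}
  after event 2 (t=5: INC r by 6): {q=25, r=6}
  after event 3 (t=10: SET r = 24): {q=25, r=24}
  after event 4 (t=18: SET q = 33): {q=33, r=24}
  after event 5 (t=19: INC q by 7): {q=40, r=24}
  after event 6 (t=27: INC r by 15): {q=40, r=39}
  after event 7 (t=37: SET p = -9): {p=-9, q=40, r=39}
  after event 8 (t=38: SET r = 15): {p=-9, q=40, r=15}
  after event 9 (t=43: DEC p by 4): {p=-13, q=40, r=15}
  after event 10 (t=51: DEC p by 7): {p=-20, q=40, r=15}
  after event 11 (t=57: DEC q by 5): {p=-20, q=35, r=15}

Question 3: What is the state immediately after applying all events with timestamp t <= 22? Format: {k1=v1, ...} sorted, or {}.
Apply events with t <= 22 (5 events):
  after event 1 (t=4: SET q = 25): {q=25}
  after event 2 (t=5: INC r by 6): {q=25, r=6}
  after event 3 (t=10: SET r = 24): {q=25, r=24}
  after event 4 (t=18: SET q = 33): {q=33, r=24}
  after event 5 (t=19: INC q by 7): {q=40, r=24}

Answer: {q=40, r=24}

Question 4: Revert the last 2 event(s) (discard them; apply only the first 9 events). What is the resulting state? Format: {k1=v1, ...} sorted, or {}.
Answer: {p=-13, q=40, r=15}

Derivation:
Keep first 9 events (discard last 2):
  after event 1 (t=4: SET q = 25): {q=25}
  after event 2 (t=5: INC r by 6): {q=25, r=6}
  after event 3 (t=10: SET r = 24): {q=25, r=24}
  after event 4 (t=18: SET q = 33): {q=33, r=24}
  after event 5 (t=19: INC q by 7): {q=40, r=24}
  after event 6 (t=27: INC r by 15): {q=40, r=39}
  after event 7 (t=37: SET p = -9): {p=-9, q=40, r=39}
  after event 8 (t=38: SET r = 15): {p=-9, q=40, r=15}
  after event 9 (t=43: DEC p by 4): {p=-13, q=40, r=15}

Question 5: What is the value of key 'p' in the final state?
Answer: -20

Derivation:
Track key 'p' through all 11 events:
  event 1 (t=4: SET q = 25): p unchanged
  event 2 (t=5: INC r by 6): p unchanged
  event 3 (t=10: SET r = 24): p unchanged
  event 4 (t=18: SET q = 33): p unchanged
  event 5 (t=19: INC q by 7): p unchanged
  event 6 (t=27: INC r by 15): p unchanged
  event 7 (t=37: SET p = -9): p (absent) -> -9
  event 8 (t=38: SET r = 15): p unchanged
  event 9 (t=43: DEC p by 4): p -9 -> -13
  event 10 (t=51: DEC p by 7): p -13 -> -20
  event 11 (t=57: DEC q by 5): p unchanged
Final: p = -20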